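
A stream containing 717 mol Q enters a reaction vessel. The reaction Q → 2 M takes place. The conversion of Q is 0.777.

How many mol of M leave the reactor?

Q reacted = 0.777 × 717 = 557.1 mol; ν_Q = −1, so ξ = 557.1/1 = 557.1 mol.
Outlet amounts (n = n₀ + ν ξ):
  Q: 717 − 1(557.1) = 159.9
  M: 0 + 2(557.1) = 1114

1110 mol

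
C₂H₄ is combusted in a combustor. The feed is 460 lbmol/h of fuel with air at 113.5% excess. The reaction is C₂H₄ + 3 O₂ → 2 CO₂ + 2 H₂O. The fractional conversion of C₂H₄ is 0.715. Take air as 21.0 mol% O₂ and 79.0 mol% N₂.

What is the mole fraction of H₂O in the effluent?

0.0454

Stoichiometric O₂ = 3 × 460 = 1380 lbmol/h; O₂ fed = 1380 × 2.135 = 2946 lbmol/h.
N₂ fed = 2946 × 79/21 = 11080 lbmol/h.
Fuel reacted = 0.715 × 460 → ξ = 328.9 lbmol/h.
Outlet (n = n₀ + ν ξ):
  C₂H₄: 460 − 1(328.9) = 131.1
  O₂: 2946 − 3(328.9) = 1960
  N₂: 11080 (inert)
  CO₂: 0 + 2(328.9) = 657.8
  H₂O: 0 + 2(328.9) = 657.8
Total out = 14490 lbmol/h; y_H₂O = 657.8 / 14490 = 0.0454.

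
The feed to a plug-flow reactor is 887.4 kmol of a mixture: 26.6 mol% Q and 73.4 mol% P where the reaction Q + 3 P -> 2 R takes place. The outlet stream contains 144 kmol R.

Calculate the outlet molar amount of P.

For R: n = n₀ + 2ξ → 144 = 0 + 2ξ, giving ξ = 72 kmol.
Outlet amounts (n = n₀ + ν ξ):
  Q: 236 − 1(72) = 164
  P: 651.4 − 3(72) = 435.4
  R: 0 + 2(72) = 144

435 kmol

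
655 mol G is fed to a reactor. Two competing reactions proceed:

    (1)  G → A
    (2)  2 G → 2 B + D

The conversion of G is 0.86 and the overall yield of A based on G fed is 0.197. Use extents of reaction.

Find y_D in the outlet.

Yield of A: 1ξ₁ / 655 = 0.197 → ξ₁ = 129 mol.
Conversion of G: 1ξ₁ + 2ξ₂ = 0.86 × 655 = 563.3 → ξ₂ = 217.1 mol.
Outlet amounts (n = n₀ + Σ ν·ξ):
  G: 655 − 1(129) − 2(217.1) = 91.7
  A: 0 + 1(129) = 129
  B: 0 + 2(217.1) = 434.3
  D: 0 + 1(217.1) = 217.1
Total out = 872.1 mol; y_D = 217.1 / 872.1 = 0.249.

0.249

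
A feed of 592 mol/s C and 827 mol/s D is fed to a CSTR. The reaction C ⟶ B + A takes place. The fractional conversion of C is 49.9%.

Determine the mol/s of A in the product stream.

C reacted = 0.499 × 592 = 295.4 mol/s; ν_C = −1, so ξ = 295.4/1 = 295.4 mol/s.
Outlet amounts (n = n₀ + ν ξ):
  C: 592 − 1(295.4) = 296.6
  B: 0 + 1(295.4) = 295.4
  A: 0 + 1(295.4) = 295.4
  D: 827 (inert)

295 mol/s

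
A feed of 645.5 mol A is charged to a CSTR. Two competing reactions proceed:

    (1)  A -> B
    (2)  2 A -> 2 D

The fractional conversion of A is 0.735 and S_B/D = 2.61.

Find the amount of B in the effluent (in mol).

343 mol

Conversion of A: A consumed = 0.735 × 645.5 = 474.4 mol = 1ξ₁ + 2ξ₂.
Selectivity: 1ξ₁ / (2ξ₂) = 2.61 → ξ₁ = 5.22 ξ₂.
Substitute: (1·5.22 + 2) ξ₂ = 474.4 → ξ₂ = 65.71 mol, ξ₁ = 343 mol.
Outlet amounts (n = n₀ + Σ ν·ξ):
  A: 645.5 − 1(343) − 2(65.71) = 171.1
  B: 0 + 1(343) = 343
  D: 0 + 2(65.71) = 131.4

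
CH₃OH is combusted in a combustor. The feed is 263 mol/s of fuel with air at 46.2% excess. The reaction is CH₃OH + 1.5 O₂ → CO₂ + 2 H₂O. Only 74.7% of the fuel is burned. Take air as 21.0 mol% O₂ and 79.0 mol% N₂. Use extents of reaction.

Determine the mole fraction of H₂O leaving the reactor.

Stoichiometric O₂ = 1.5 × 263 = 394.5 mol/s; O₂ fed = 394.5 × 1.462 = 576.8 mol/s.
N₂ fed = 576.8 × 79/21 = 2170 mol/s.
Fuel reacted = 0.747 × 263 → ξ = 196.5 mol/s.
Outlet (n = n₀ + ν ξ):
  CH₃OH: 263 − 1(196.5) = 66.54
  O₂: 576.8 − 1.5(196.5) = 282.1
  N₂: 2170 (inert)
  CO₂: 0 + 1(196.5) = 196.5
  H₂O: 0 + 2(196.5) = 392.9
Total out = 3108 mol/s; y_H₂O = 392.9 / 3108 = 0.1264.

0.126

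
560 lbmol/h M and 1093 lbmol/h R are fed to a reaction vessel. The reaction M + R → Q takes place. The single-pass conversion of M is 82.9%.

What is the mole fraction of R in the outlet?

0.529

M reacted = 0.829 × 560 = 464.2 lbmol/h; ν_M = −1, so ξ = 464.2/1 = 464.2 lbmol/h.
Outlet amounts (n = n₀ + ν ξ):
  M: 560 − 1(464.2) = 95.76
  R: 1093 − 1(464.2) = 628.8
  Q: 0 + 1(464.2) = 464.2
Total out = 1189 lbmol/h; y_R = 628.8 / 1189 = 0.5289.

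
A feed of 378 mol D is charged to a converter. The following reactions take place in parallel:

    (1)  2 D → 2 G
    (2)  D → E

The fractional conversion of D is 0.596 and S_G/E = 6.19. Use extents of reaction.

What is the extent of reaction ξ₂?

ξ₂ = 31.3 mol

Conversion of D: D consumed = 0.596 × 378 = 225.3 mol = 2ξ₁ + 1ξ₂.
Selectivity: 2ξ₁ / (1ξ₂) = 6.19 → ξ₁ = 3.095 ξ₂.
Substitute: (2·3.095 + 1) ξ₂ = 225.3 → ξ₂ = 31.33 mol, ξ₁ = 96.98 mol.
Outlet amounts (n = n₀ + Σ ν·ξ):
  D: 378 − 2(96.98) − 1(31.33) = 152.7
  G: 0 + 2(96.98) = 194
  E: 0 + 1(31.33) = 31.33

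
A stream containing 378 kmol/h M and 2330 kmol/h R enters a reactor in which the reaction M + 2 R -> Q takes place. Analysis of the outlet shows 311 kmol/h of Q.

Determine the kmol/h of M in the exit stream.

For Q: n = n₀ + 1ξ → 311 = 0 + 1ξ, giving ξ = 311 kmol/h.
Outlet amounts (n = n₀ + ν ξ):
  M: 378 − 1(311) = 67
  R: 2330 − 2(311) = 1708
  Q: 0 + 1(311) = 311

67 kmol/h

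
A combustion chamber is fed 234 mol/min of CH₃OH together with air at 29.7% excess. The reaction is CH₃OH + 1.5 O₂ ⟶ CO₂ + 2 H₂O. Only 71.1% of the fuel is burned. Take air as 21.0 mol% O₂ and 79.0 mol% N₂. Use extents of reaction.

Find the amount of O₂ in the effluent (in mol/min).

Stoichiometric O₂ = 1.5 × 234 = 351 mol/min; O₂ fed = 351 × 1.297 = 455.2 mol/min.
N₂ fed = 455.2 × 79/21 = 1713 mol/min.
Fuel reacted = 0.711 × 234 → ξ = 166.4 mol/min.
Outlet (n = n₀ + ν ξ):
  CH₃OH: 234 − 1(166.4) = 67.63
  O₂: 455.2 − 1.5(166.4) = 205.7
  N₂: 1713 (inert)
  CO₂: 0 + 1(166.4) = 166.4
  H₂O: 0 + 2(166.4) = 332.7

206 mol/min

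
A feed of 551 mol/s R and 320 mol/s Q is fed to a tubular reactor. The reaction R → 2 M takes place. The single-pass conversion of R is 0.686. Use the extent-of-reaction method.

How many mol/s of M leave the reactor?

756 mol/s

R reacted = 0.686 × 551 = 378 mol/s; ν_R = −1, so ξ = 378/1 = 378 mol/s.
Outlet amounts (n = n₀ + ν ξ):
  R: 551 − 1(378) = 173
  M: 0 + 2(378) = 756
  Q: 320 (inert)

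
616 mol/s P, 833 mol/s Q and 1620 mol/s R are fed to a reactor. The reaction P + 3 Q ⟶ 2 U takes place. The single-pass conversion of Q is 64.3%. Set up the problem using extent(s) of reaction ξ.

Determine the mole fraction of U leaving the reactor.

Q reacted = 0.643 × 833 = 535.6 mol/s; ν_Q = −3, so ξ = 535.6/3 = 178.5 mol/s.
Outlet amounts (n = n₀ + ν ξ):
  P: 616 − 1(178.5) = 437.5
  Q: 833 − 3(178.5) = 297.4
  U: 0 + 2(178.5) = 357.1
  R: 1620 (inert)
Total out = 2712 mol/s; y_U = 357.1 / 2712 = 0.1317.

0.132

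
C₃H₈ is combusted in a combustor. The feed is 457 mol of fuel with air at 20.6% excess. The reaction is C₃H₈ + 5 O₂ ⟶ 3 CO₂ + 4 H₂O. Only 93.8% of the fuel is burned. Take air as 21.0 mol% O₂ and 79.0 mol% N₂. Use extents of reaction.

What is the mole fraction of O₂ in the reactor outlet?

0.0437

Stoichiometric O₂ = 5 × 457 = 2285 mol; O₂ fed = 2285 × 1.206 = 2756 mol.
N₂ fed = 2756 × 79/21 = 10370 mol.
Fuel reacted = 0.938 × 457 → ξ = 428.7 mol.
Outlet (n = n₀ + ν ξ):
  C₃H₈: 457 − 1(428.7) = 28.33
  O₂: 2756 − 5(428.7) = 612.4
  N₂: 10370 (inert)
  CO₂: 0 + 3(428.7) = 1286
  H₂O: 0 + 4(428.7) = 1715
Total out = 14010 mol; y_O₂ = 612.4 / 14010 = 0.04372.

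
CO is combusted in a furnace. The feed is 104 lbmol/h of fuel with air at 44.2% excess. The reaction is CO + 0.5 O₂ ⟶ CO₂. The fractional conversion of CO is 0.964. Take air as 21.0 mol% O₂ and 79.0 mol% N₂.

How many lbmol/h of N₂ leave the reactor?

Stoichiometric O₂ = 0.5 × 104 = 52 lbmol/h; O₂ fed = 52 × 1.442 = 74.98 lbmol/h.
N₂ fed = 74.98 × 79/21 = 282.1 lbmol/h.
Fuel reacted = 0.964 × 104 → ξ = 100.3 lbmol/h.
Outlet (n = n₀ + ν ξ):
  CO: 104 − 1(100.3) = 3.744
  O₂: 74.98 − 0.5(100.3) = 24.86
  N₂: 282.1 (inert)
  CO₂: 0 + 1(100.3) = 100.3

282 lbmol/h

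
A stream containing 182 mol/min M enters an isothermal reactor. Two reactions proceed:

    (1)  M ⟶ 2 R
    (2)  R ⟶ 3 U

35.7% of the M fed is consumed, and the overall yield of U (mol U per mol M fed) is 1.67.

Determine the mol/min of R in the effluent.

28.6 mol/min

Conversion of M: M consumed = 1ξ₁ = 0.357 × 182 → ξ₁ = 64.97 mol/min.
Yield of U: 3ξ₂ / 182 = 1.67 → ξ₂ = 101.3 mol/min.
Outlet amounts (n = n₀ + Σ ν·ξ):
  M: 182 − 1(64.97) = 117
  R: 0 + 2(64.97) − 1(101.3) = 28.63
  U: 0 + 3(101.3) = 303.9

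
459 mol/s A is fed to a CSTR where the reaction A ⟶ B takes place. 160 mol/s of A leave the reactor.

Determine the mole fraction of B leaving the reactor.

For A: n = n₀ − 1ξ → 160 = 459 − 1ξ, giving ξ = 299 mol/s.
Outlet amounts (n = n₀ + ν ξ):
  A: 459 − 1(299) = 160
  B: 0 + 1(299) = 299
Total out = 459 mol/s; y_B = 299 / 459 = 0.6514.

0.651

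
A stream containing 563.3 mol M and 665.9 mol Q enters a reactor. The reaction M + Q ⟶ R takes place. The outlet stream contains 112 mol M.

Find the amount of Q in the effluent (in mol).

215 mol

For M: n = n₀ − 1ξ → 112 = 563.3 − 1ξ, giving ξ = 451.3 mol.
Outlet amounts (n = n₀ + ν ξ):
  M: 563.3 − 1(451.3) = 112
  Q: 665.9 − 1(451.3) = 214.6
  R: 0 + 1(451.3) = 451.3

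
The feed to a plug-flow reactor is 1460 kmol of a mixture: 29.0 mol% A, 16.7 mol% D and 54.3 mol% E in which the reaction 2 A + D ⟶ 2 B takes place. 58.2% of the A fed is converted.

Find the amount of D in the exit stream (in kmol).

A reacted = 0.582 × 423.4 = 246.4 kmol; ν_A = −2, so ξ = 246.4/2 = 123.2 kmol.
Outlet amounts (n = n₀ + ν ξ):
  A: 423.4 − 2(123.2) = 177
  D: 243.8 − 1(123.2) = 120.6
  B: 0 + 2(123.2) = 246.4
  E: 792.8 (inert)

121 kmol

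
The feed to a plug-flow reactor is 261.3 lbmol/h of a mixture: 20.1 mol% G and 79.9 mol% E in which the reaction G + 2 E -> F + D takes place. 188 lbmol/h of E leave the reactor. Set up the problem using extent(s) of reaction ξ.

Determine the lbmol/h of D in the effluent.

10.4 lbmol/h

For E: n = n₀ − 2ξ → 188 = 208.8 − 2ξ, giving ξ = 10.39 lbmol/h.
Outlet amounts (n = n₀ + ν ξ):
  G: 52.52 − 1(10.39) = 42.13
  E: 208.8 − 2(10.39) = 188
  F: 0 + 1(10.39) = 10.39
  D: 0 + 1(10.39) = 10.39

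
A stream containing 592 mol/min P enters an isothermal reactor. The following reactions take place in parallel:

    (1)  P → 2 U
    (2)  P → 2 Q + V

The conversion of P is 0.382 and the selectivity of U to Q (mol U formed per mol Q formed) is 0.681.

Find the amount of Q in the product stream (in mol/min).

269 mol/min

Conversion of P: P consumed = 0.382 × 592 = 226.1 mol/min = 1ξ₁ + 1ξ₂.
Selectivity: 2ξ₁ / (2ξ₂) = 0.681 → ξ₁ = 0.681 ξ₂.
Substitute: (1·0.681 + 1) ξ₂ = 226.1 → ξ₂ = 134.5 mol/min, ξ₁ = 91.61 mol/min.
Outlet amounts (n = n₀ + Σ ν·ξ):
  P: 592 − 1(91.61) − 1(134.5) = 365.9
  U: 0 + 2(91.61) = 183.2
  Q: 0 + 2(134.5) = 269.1
  V: 0 + 1(134.5) = 134.5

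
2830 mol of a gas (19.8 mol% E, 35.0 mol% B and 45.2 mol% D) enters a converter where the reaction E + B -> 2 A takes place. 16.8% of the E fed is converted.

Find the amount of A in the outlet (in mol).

E reacted = 0.168 × 560.3 = 94.14 mol; ν_E = −1, so ξ = 94.14/1 = 94.14 mol.
Outlet amounts (n = n₀ + ν ξ):
  E: 560.3 − 1(94.14) = 466.2
  B: 990.5 − 1(94.14) = 896.4
  A: 0 + 2(94.14) = 188.3
  D: 1279 (inert)

188 mol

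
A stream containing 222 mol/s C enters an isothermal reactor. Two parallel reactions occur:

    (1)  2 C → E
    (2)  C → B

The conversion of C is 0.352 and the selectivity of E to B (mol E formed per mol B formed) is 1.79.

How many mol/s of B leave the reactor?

17.1 mol/s

Conversion of C: C consumed = 0.352 × 222 = 78.14 mol/s = 2ξ₁ + 1ξ₂.
Selectivity: 1ξ₁ / (1ξ₂) = 1.79 → ξ₁ = 1.79 ξ₂.
Substitute: (2·1.79 + 1) ξ₂ = 78.14 → ξ₂ = 17.06 mol/s, ξ₁ = 30.54 mol/s.
Outlet amounts (n = n₀ + Σ ν·ξ):
  C: 222 − 2(30.54) − 1(17.06) = 143.9
  E: 0 + 1(30.54) = 30.54
  B: 0 + 1(17.06) = 17.06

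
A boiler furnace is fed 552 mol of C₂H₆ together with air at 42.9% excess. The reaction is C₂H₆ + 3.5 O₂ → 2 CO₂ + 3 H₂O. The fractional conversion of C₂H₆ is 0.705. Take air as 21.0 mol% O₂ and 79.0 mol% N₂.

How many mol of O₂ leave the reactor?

Stoichiometric O₂ = 3.5 × 552 = 1932 mol; O₂ fed = 1932 × 1.429 = 2761 mol.
N₂ fed = 2761 × 79/21 = 10390 mol.
Fuel reacted = 0.705 × 552 → ξ = 389.2 mol.
Outlet (n = n₀ + ν ξ):
  C₂H₆: 552 − 1(389.2) = 162.8
  O₂: 2761 − 3.5(389.2) = 1399
  N₂: 10390 (inert)
  CO₂: 0 + 2(389.2) = 778.3
  H₂O: 0 + 3(389.2) = 1167

1400 mol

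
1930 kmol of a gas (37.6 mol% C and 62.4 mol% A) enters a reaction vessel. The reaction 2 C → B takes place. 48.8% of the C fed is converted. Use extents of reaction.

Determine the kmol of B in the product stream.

177 kmol

C reacted = 0.488 × 725.7 = 354.1 kmol; ν_C = −2, so ξ = 354.1/2 = 177.1 kmol.
Outlet amounts (n = n₀ + ν ξ):
  C: 725.7 − 2(177.1) = 371.5
  B: 0 + 1(177.1) = 177.1
  A: 1204 (inert)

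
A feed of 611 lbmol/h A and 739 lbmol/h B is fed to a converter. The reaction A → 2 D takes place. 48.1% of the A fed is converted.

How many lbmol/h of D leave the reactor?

588 lbmol/h

A reacted = 0.481 × 611 = 293.9 lbmol/h; ν_A = −1, so ξ = 293.9/1 = 293.9 lbmol/h.
Outlet amounts (n = n₀ + ν ξ):
  A: 611 − 1(293.9) = 317.1
  D: 0 + 2(293.9) = 587.8
  B: 739 (inert)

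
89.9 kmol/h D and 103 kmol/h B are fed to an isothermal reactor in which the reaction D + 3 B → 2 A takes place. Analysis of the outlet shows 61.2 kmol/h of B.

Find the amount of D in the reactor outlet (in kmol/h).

76 kmol/h

For B: n = n₀ − 3ξ → 61.2 = 103 − 3ξ, giving ξ = 13.93 kmol/h.
Outlet amounts (n = n₀ + ν ξ):
  D: 89.9 − 1(13.93) = 75.97
  B: 103 − 3(13.93) = 61.2
  A: 0 + 2(13.93) = 27.87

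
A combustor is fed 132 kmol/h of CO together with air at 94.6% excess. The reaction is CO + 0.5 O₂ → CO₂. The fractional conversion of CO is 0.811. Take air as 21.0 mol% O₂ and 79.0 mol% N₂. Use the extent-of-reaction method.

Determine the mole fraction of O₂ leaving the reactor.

0.109

Stoichiometric O₂ = 0.5 × 132 = 66 kmol/h; O₂ fed = 66 × 1.946 = 128.4 kmol/h.
N₂ fed = 128.4 × 79/21 = 483.2 kmol/h.
Fuel reacted = 0.811 × 132 → ξ = 107.1 kmol/h.
Outlet (n = n₀ + ν ξ):
  CO: 132 − 1(107.1) = 24.95
  O₂: 128.4 − 0.5(107.1) = 74.91
  N₂: 483.2 (inert)
  CO₂: 0 + 1(107.1) = 107.1
Total out = 690.1 kmol/h; y_O₂ = 74.91 / 690.1 = 0.1086.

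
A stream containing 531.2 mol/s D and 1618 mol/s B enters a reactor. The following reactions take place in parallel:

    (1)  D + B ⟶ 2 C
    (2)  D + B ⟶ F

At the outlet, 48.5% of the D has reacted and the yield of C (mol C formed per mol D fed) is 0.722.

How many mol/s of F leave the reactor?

65.9 mol/s

Yield of C: 2ξ₁ / 531.2 = 0.722 → ξ₁ = 191.8 mol/s.
Conversion of D: 1ξ₁ + 1ξ₂ = 0.485 × 531.2 = 257.6 → ξ₂ = 65.87 mol/s.
Outlet amounts (n = n₀ + Σ ν·ξ):
  D: 531.2 − 1(191.8) − 1(65.87) = 273.6
  B: 1618 − 1(191.8) − 1(65.87) = 1360
  C: 0 + 2(191.8) = 383.5
  F: 0 + 1(65.87) = 65.87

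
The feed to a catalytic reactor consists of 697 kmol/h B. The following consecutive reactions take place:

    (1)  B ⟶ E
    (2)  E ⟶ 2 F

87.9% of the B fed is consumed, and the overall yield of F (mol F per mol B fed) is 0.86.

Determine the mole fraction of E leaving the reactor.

Conversion of B: B consumed = 1ξ₁ = 0.879 × 697 → ξ₁ = 612.7 kmol/h.
Yield of F: 2ξ₂ / 697 = 0.86 → ξ₂ = 299.7 kmol/h.
Outlet amounts (n = n₀ + Σ ν·ξ):
  B: 697 − 1(612.7) = 84.34
  E: 0 + 1(612.7) − 1(299.7) = 313
  F: 0 + 2(299.7) = 599.4
Total out = 996.7 kmol/h; y_E = 313 / 996.7 = 0.314.

0.314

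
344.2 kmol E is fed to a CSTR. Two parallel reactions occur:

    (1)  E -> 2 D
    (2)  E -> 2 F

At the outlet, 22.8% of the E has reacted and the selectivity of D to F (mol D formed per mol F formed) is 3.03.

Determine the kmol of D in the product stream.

118 kmol

Conversion of E: E consumed = 0.228 × 344.2 = 78.48 kmol = 1ξ₁ + 1ξ₂.
Selectivity: 2ξ₁ / (2ξ₂) = 3.03 → ξ₁ = 3.03 ξ₂.
Substitute: (1·3.03 + 1) ξ₂ = 78.48 → ξ₂ = 19.47 kmol, ξ₁ = 59 kmol.
Outlet amounts (n = n₀ + Σ ν·ξ):
  E: 344.2 − 1(59) − 1(19.47) = 265.7
  D: 0 + 2(59) = 118
  F: 0 + 2(19.47) = 38.95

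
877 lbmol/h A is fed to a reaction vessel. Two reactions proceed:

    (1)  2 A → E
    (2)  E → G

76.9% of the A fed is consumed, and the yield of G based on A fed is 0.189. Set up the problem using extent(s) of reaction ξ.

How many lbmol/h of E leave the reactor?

Conversion of A: A consumed = 2ξ₁ = 0.769 × 877 → ξ₁ = 337.2 lbmol/h.
Yield of G: 1ξ₂ / 877 = 0.189 → ξ₂ = 165.8 lbmol/h.
Outlet amounts (n = n₀ + Σ ν·ξ):
  A: 877 − 2(337.2) = 202.6
  E: 0 + 1(337.2) − 1(165.8) = 171.5
  G: 0 + 1(165.8) = 165.8

171 lbmol/h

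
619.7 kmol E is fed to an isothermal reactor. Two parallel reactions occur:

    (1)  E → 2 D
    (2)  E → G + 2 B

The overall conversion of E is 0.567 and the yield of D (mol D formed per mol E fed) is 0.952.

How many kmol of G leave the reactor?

56.4 kmol

Yield of D: 2ξ₁ / 619.7 = 0.952 → ξ₁ = 295 kmol.
Conversion of E: 1ξ₁ + 1ξ₂ = 0.567 × 619.7 = 351.4 → ξ₂ = 56.39 kmol.
Outlet amounts (n = n₀ + Σ ν·ξ):
  E: 619.7 − 1(295) − 1(56.39) = 268.3
  D: 0 + 2(295) = 590
  G: 0 + 1(56.39) = 56.39
  B: 0 + 2(56.39) = 112.8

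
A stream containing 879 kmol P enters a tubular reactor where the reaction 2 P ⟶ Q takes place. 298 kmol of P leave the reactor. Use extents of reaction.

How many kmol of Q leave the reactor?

For P: n = n₀ − 2ξ → 298 = 879 − 2ξ, giving ξ = 290.5 kmol.
Outlet amounts (n = n₀ + ν ξ):
  P: 879 − 2(290.5) = 298
  Q: 0 + 1(290.5) = 290.5

290 kmol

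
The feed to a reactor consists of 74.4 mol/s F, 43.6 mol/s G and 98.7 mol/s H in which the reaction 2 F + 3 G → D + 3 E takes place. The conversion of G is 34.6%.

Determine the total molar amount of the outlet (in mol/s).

G reacted = 0.346 × 43.6 = 15.09 mol/s; ν_G = −3, so ξ = 15.09/3 = 5.029 mol/s.
Outlet amounts (n = n₀ + ν ξ):
  F: 74.4 − 2(5.029) = 64.34
  G: 43.6 − 3(5.029) = 28.51
  D: 0 + 1(5.029) = 5.029
  E: 0 + 3(5.029) = 15.09
  H: 98.7 (inert)
Total out = 64.34 + 28.51 + 5.029 + 15.09 + 98.7 = 211.7 mol/s.

212 mol/s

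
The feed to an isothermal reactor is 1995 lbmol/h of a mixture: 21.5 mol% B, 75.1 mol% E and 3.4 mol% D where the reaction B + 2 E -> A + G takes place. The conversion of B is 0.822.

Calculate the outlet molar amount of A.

B reacted = 0.822 × 428.9 = 352.6 lbmol/h; ν_B = −1, so ξ = 352.6/1 = 352.6 lbmol/h.
Outlet amounts (n = n₀ + ν ξ):
  B: 428.9 − 1(352.6) = 76.35
  E: 1498 − 2(352.6) = 793.1
  A: 0 + 1(352.6) = 352.6
  G: 0 + 1(352.6) = 352.6
  D: 67.83 (inert)

353 lbmol/h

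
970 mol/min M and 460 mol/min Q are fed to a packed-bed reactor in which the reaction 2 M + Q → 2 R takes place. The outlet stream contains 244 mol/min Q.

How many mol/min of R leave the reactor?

For Q: n = n₀ − 1ξ → 244 = 460 − 1ξ, giving ξ = 216 mol/min.
Outlet amounts (n = n₀ + ν ξ):
  M: 970 − 2(216) = 538
  Q: 460 − 1(216) = 244
  R: 0 + 2(216) = 432

432 mol/min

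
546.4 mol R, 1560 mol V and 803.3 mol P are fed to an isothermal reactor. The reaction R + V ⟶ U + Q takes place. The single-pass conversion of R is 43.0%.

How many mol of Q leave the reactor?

R reacted = 0.43 × 546.4 = 235 mol; ν_R = −1, so ξ = 235/1 = 235 mol.
Outlet amounts (n = n₀ + ν ξ):
  R: 546.4 − 1(235) = 311.4
  V: 1560 − 1(235) = 1325
  U: 0 + 1(235) = 235
  Q: 0 + 1(235) = 235
  P: 803.3 (inert)

235 mol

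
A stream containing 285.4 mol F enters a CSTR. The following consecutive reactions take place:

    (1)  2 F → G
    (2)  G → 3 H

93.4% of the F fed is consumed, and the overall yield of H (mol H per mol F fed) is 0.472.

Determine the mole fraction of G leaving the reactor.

Conversion of F: F consumed = 2ξ₁ = 0.934 × 285.4 → ξ₁ = 133.3 mol.
Yield of H: 3ξ₂ / 285.4 = 0.472 → ξ₂ = 44.9 mol.
Outlet amounts (n = n₀ + Σ ν·ξ):
  F: 285.4 − 2(133.3) = 18.84
  G: 0 + 1(133.3) − 1(44.9) = 88.38
  H: 0 + 3(44.9) = 134.7
Total out = 241.9 mol; y_G = 88.38 / 241.9 = 0.3653.

0.365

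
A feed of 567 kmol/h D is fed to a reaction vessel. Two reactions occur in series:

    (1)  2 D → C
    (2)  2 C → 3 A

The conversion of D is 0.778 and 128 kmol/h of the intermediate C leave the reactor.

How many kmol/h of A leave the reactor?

139 kmol/h

Conversion of D: D consumed = 2ξ₁ = 0.778 × 567 → ξ₁ = 220.6 kmol/h.
C balance: n_C = 0 + 1ξ₁ − 2ξ₂ = 128 → ξ₂ = (1·220.6 − 128)/2 = 46.28 kmol/h.
Outlet amounts (n = n₀ + Σ ν·ξ):
  D: 567 − 2(220.6) = 125.9
  C: 0 + 1(220.6) − 2(46.28) = 128
  A: 0 + 3(46.28) = 138.8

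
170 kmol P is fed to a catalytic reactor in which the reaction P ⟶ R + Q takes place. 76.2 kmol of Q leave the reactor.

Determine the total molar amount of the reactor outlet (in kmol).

246 kmol

For Q: n = n₀ + 1ξ → 76.2 = 0 + 1ξ, giving ξ = 76.2 kmol.
Outlet amounts (n = n₀ + ν ξ):
  P: 170 − 1(76.2) = 93.8
  R: 0 + 1(76.2) = 76.2
  Q: 0 + 1(76.2) = 76.2
Total out = 93.8 + 76.2 + 76.2 = 246.2 kmol.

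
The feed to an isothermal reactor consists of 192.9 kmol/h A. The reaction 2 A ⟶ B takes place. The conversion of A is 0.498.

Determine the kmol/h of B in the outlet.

A reacted = 0.498 × 192.9 = 96.06 kmol/h; ν_A = −2, so ξ = 96.06/2 = 48.03 kmol/h.
Outlet amounts (n = n₀ + ν ξ):
  A: 192.9 − 2(48.03) = 96.84
  B: 0 + 1(48.03) = 48.03

48 kmol/h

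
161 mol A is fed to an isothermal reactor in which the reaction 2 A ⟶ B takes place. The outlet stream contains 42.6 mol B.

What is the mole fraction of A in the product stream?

0.64

For B: n = n₀ + 1ξ → 42.6 = 0 + 1ξ, giving ξ = 42.6 mol.
Outlet amounts (n = n₀ + ν ξ):
  A: 161 − 2(42.6) = 75.8
  B: 0 + 1(42.6) = 42.6
Total out = 118.4 mol; y_A = 75.8 / 118.4 = 0.6402.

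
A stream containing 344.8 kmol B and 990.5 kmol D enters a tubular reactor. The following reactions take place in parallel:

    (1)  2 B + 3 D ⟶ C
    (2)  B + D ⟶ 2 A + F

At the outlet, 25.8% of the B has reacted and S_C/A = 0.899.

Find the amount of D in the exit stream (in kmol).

Conversion of B: B consumed = 0.258 × 344.8 = 88.96 kmol = 2ξ₁ + 1ξ₂.
Selectivity: 1ξ₁ / (2ξ₂) = 0.899 → ξ₁ = 1.798 ξ₂.
Substitute: (2·1.798 + 1) ξ₂ = 88.96 → ξ₂ = 19.36 kmol, ξ₁ = 34.8 kmol.
Outlet amounts (n = n₀ + Σ ν·ξ):
  B: 344.8 − 2(34.8) − 1(19.36) = 255.8
  D: 990.5 − 3(34.8) − 1(19.36) = 866.7
  C: 0 + 1(34.8) = 34.8
  A: 0 + 2(19.36) = 38.71
  F: 0 + 1(19.36) = 19.36

867 kmol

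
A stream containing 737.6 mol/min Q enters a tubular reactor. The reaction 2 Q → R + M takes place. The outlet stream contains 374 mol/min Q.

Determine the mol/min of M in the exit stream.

For Q: n = n₀ − 2ξ → 374 = 737.6 − 2ξ, giving ξ = 181.8 mol/min.
Outlet amounts (n = n₀ + ν ξ):
  Q: 737.6 − 2(181.8) = 374
  R: 0 + 1(181.8) = 181.8
  M: 0 + 1(181.8) = 181.8

182 mol/min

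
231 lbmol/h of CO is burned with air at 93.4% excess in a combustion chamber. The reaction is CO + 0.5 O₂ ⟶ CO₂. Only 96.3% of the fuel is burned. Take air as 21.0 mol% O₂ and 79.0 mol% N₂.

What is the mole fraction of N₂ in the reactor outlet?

0.71

Stoichiometric O₂ = 0.5 × 231 = 115.5 lbmol/h; O₂ fed = 115.5 × 1.934 = 223.4 lbmol/h.
N₂ fed = 223.4 × 79/21 = 840.3 lbmol/h.
Fuel reacted = 0.963 × 231 → ξ = 222.5 lbmol/h.
Outlet (n = n₀ + ν ξ):
  CO: 231 − 1(222.5) = 8.547
  O₂: 223.4 − 0.5(222.5) = 112.2
  N₂: 840.3 (inert)
  CO₂: 0 + 1(222.5) = 222.5
Total out = 1183 lbmol/h; y_N₂ = 840.3 / 1183 = 0.71.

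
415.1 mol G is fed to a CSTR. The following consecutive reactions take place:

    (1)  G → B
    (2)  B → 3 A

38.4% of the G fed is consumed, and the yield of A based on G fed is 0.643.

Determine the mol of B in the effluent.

Conversion of G: G consumed = 1ξ₁ = 0.384 × 415.1 → ξ₁ = 159.4 mol.
Yield of A: 3ξ₂ / 415.1 = 0.643 → ξ₂ = 88.97 mol.
Outlet amounts (n = n₀ + Σ ν·ξ):
  G: 415.1 − 1(159.4) = 255.7
  B: 0 + 1(159.4) − 1(88.97) = 70.43
  A: 0 + 3(88.97) = 266.9

70.4 mol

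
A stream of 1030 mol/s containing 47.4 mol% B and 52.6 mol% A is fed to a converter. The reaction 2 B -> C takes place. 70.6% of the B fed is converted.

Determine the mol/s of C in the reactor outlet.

B reacted = 0.706 × 488.2 = 344.7 mol/s; ν_B = −2, so ξ = 344.7/2 = 172.3 mol/s.
Outlet amounts (n = n₀ + ν ξ):
  B: 488.2 − 2(172.3) = 143.5
  C: 0 + 1(172.3) = 172.3
  A: 541.8 (inert)

172 mol/s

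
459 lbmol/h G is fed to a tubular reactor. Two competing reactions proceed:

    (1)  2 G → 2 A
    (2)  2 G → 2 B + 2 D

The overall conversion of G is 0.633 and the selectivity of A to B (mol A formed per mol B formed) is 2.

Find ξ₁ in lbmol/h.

ξ₁ = 96.8 lbmol/h

Conversion of G: G consumed = 0.633 × 459 = 290.5 lbmol/h = 2ξ₁ + 2ξ₂.
Selectivity: 2ξ₁ / (2ξ₂) = 2 → ξ₁ = 2 ξ₂.
Substitute: (2·2 + 2) ξ₂ = 290.5 → ξ₂ = 48.42 lbmol/h, ξ₁ = 96.85 lbmol/h.
Outlet amounts (n = n₀ + Σ ν·ξ):
  G: 459 − 2(96.85) − 2(48.42) = 168.5
  A: 0 + 2(96.85) = 193.7
  B: 0 + 2(48.42) = 96.85
  D: 0 + 2(48.42) = 96.85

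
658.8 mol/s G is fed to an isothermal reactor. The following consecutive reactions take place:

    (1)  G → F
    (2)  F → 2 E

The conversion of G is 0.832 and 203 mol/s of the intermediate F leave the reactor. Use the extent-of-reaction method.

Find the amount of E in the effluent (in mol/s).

690 mol/s

Conversion of G: G consumed = 1ξ₁ = 0.832 × 658.8 → ξ₁ = 548.1 mol/s.
F balance: n_F = 0 + 1ξ₁ − 1ξ₂ = 203 → ξ₂ = (1·548.1 − 203)/1 = 345.1 mol/s.
Outlet amounts (n = n₀ + Σ ν·ξ):
  G: 658.8 − 1(548.1) = 110.7
  F: 0 + 1(548.1) − 1(345.1) = 203
  E: 0 + 2(345.1) = 690.2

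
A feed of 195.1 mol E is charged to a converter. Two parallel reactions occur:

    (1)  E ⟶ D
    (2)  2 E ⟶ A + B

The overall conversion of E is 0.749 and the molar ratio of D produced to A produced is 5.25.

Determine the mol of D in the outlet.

106 mol

Conversion of E: E consumed = 0.749 × 195.1 = 146.1 mol = 1ξ₁ + 2ξ₂.
Selectivity: 1ξ₁ / (1ξ₂) = 5.25 → ξ₁ = 5.25 ξ₂.
Substitute: (1·5.25 + 2) ξ₂ = 146.1 → ξ₂ = 20.16 mol, ξ₁ = 105.8 mol.
Outlet amounts (n = n₀ + Σ ν·ξ):
  E: 195.1 − 1(105.8) − 2(20.16) = 48.97
  D: 0 + 1(105.8) = 105.8
  A: 0 + 1(20.16) = 20.16
  B: 0 + 1(20.16) = 20.16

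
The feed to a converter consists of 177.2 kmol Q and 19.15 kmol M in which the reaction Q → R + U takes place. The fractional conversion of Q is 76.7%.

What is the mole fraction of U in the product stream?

Q reacted = 0.767 × 177.2 = 135.9 kmol; ν_Q = −1, so ξ = 135.9/1 = 135.9 kmol.
Outlet amounts (n = n₀ + ν ξ):
  Q: 177.2 − 1(135.9) = 41.29
  R: 0 + 1(135.9) = 135.9
  U: 0 + 1(135.9) = 135.9
  M: 19.15 (inert)
Total out = 332.3 kmol; y_U = 135.9 / 332.3 = 0.4091.

0.409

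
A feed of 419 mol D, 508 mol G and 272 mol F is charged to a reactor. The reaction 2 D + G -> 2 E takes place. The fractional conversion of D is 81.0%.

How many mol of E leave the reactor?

339 mol

D reacted = 0.81 × 419 = 339.4 mol; ν_D = −2, so ξ = 339.4/2 = 169.7 mol.
Outlet amounts (n = n₀ + ν ξ):
  D: 419 − 2(169.7) = 79.61
  G: 508 − 1(169.7) = 338.3
  E: 0 + 2(169.7) = 339.4
  F: 272 (inert)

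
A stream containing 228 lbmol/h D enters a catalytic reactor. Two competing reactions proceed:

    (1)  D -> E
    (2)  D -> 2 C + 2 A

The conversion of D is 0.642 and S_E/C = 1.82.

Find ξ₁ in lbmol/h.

ξ₁ = 115 lbmol/h

Conversion of D: D consumed = 0.642 × 228 = 146.4 lbmol/h = 1ξ₁ + 1ξ₂.
Selectivity: 1ξ₁ / (2ξ₂) = 1.82 → ξ₁ = 3.64 ξ₂.
Substitute: (1·3.64 + 1) ξ₂ = 146.4 → ξ₂ = 31.55 lbmol/h, ξ₁ = 114.8 lbmol/h.
Outlet amounts (n = n₀ + Σ ν·ξ):
  D: 228 − 1(114.8) − 1(31.55) = 81.62
  E: 0 + 1(114.8) = 114.8
  C: 0 + 2(31.55) = 63.09
  A: 0 + 2(31.55) = 63.09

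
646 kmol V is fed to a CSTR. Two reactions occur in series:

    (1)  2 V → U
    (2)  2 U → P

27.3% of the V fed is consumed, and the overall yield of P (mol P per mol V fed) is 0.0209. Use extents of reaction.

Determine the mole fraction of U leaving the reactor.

Conversion of V: V consumed = 2ξ₁ = 0.273 × 646 → ξ₁ = 88.18 kmol.
Yield of P: 1ξ₂ / 646 = 0.0209 → ξ₂ = 13.5 kmol.
Outlet amounts (n = n₀ + Σ ν·ξ):
  V: 646 − 2(88.18) = 469.6
  U: 0 + 1(88.18) − 2(13.5) = 61.18
  P: 0 + 1(13.5) = 13.5
Total out = 544.3 kmol; y_U = 61.18 / 544.3 = 0.1124.

0.112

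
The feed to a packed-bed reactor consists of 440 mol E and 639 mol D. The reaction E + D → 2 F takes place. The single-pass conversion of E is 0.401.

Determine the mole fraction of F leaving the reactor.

E reacted = 0.401 × 440 = 176.4 mol; ν_E = −1, so ξ = 176.4/1 = 176.4 mol.
Outlet amounts (n = n₀ + ν ξ):
  E: 440 − 1(176.4) = 263.6
  D: 639 − 1(176.4) = 462.6
  F: 0 + 2(176.4) = 352.9
Total out = 1079 mol; y_F = 352.9 / 1079 = 0.327.

0.327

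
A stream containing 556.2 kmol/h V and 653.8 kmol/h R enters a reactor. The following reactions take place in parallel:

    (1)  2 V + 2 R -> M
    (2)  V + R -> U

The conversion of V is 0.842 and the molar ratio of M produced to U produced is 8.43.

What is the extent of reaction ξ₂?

Conversion of V: V consumed = 0.842 × 556.2 = 468.3 kmol/h = 2ξ₁ + 1ξ₂.
Selectivity: 1ξ₁ / (1ξ₂) = 8.43 → ξ₁ = 8.43 ξ₂.
Substitute: (2·8.43 + 1) ξ₂ = 468.3 → ξ₂ = 26.22 kmol/h, ξ₁ = 221 kmol/h.
Outlet amounts (n = n₀ + Σ ν·ξ):
  V: 556.2 − 2(221) − 1(26.22) = 87.88
  R: 653.8 − 2(221) − 1(26.22) = 185.5
  M: 0 + 1(221) = 221
  U: 0 + 1(26.22) = 26.22

ξ₂ = 26.2 kmol/h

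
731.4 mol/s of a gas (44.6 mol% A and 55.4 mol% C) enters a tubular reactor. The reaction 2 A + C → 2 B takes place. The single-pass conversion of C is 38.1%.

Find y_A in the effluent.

C reacted = 0.381 × 405.2 = 154.4 mol/s; ν_C = −1, so ξ = 154.4/1 = 154.4 mol/s.
Outlet amounts (n = n₀ + ν ξ):
  A: 326.2 − 2(154.4) = 17.45
  C: 405.2 − 1(154.4) = 250.8
  B: 0 + 2(154.4) = 308.8
Total out = 577 mol/s; y_A = 17.45 / 577 = 0.03023.

0.0302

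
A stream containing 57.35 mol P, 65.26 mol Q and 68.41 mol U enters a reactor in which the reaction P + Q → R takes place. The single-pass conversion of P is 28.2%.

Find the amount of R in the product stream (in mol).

16.2 mol

P reacted = 0.282 × 57.35 = 16.17 mol; ν_P = −1, so ξ = 16.17/1 = 16.17 mol.
Outlet amounts (n = n₀ + ν ξ):
  P: 57.35 − 1(16.17) = 41.18
  Q: 65.26 − 1(16.17) = 49.09
  R: 0 + 1(16.17) = 16.17
  U: 68.41 (inert)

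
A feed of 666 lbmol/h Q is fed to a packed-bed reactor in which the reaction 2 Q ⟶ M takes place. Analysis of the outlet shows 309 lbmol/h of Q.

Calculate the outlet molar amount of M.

For Q: n = n₀ − 2ξ → 309 = 666 − 2ξ, giving ξ = 178.5 lbmol/h.
Outlet amounts (n = n₀ + ν ξ):
  Q: 666 − 2(178.5) = 309
  M: 0 + 1(178.5) = 178.5

178 lbmol/h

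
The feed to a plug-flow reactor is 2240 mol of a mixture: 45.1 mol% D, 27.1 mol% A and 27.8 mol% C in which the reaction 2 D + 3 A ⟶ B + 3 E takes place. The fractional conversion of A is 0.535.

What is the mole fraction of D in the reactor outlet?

A reacted = 0.535 × 607 = 324.8 mol; ν_A = −3, so ξ = 324.8/3 = 108.3 mol.
Outlet amounts (n = n₀ + ν ξ):
  D: 1010 − 2(108.3) = 793.7
  A: 607 − 3(108.3) = 282.3
  B: 0 + 1(108.3) = 108.3
  E: 0 + 3(108.3) = 324.8
  C: 622.7 (inert)
Total out = 2132 mol; y_D = 793.7 / 2132 = 0.3723.

0.372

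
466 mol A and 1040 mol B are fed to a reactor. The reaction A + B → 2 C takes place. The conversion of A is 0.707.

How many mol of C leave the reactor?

659 mol

A reacted = 0.707 × 466 = 329.5 mol; ν_A = −1, so ξ = 329.5/1 = 329.5 mol.
Outlet amounts (n = n₀ + ν ξ):
  A: 466 − 1(329.5) = 136.5
  B: 1040 − 1(329.5) = 710.5
  C: 0 + 2(329.5) = 658.9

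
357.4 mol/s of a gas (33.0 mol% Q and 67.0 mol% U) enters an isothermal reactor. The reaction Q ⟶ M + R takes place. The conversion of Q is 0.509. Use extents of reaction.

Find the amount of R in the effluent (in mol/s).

Q reacted = 0.509 × 117.9 = 60.03 mol/s; ν_Q = −1, so ξ = 60.03/1 = 60.03 mol/s.
Outlet amounts (n = n₀ + ν ξ):
  Q: 117.9 − 1(60.03) = 57.91
  M: 0 + 1(60.03) = 60.03
  R: 0 + 1(60.03) = 60.03
  U: 239.5 (inert)

60 mol/s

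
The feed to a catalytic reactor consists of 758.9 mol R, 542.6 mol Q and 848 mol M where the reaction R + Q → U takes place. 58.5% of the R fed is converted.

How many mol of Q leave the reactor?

98.6 mol

R reacted = 0.585 × 758.9 = 444 mol; ν_R = −1, so ξ = 444/1 = 444 mol.
Outlet amounts (n = n₀ + ν ξ):
  R: 758.9 − 1(444) = 314.9
  Q: 542.6 − 1(444) = 98.64
  U: 0 + 1(444) = 444
  M: 848 (inert)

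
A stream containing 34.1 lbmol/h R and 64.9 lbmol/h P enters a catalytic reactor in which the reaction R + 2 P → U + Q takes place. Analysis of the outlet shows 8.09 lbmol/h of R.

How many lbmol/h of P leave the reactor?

12.9 lbmol/h

For R: n = n₀ − 1ξ → 8.09 = 34.1 − 1ξ, giving ξ = 26.01 lbmol/h.
Outlet amounts (n = n₀ + ν ξ):
  R: 34.1 − 1(26.01) = 8.09
  P: 64.9 − 2(26.01) = 12.88
  U: 0 + 1(26.01) = 26.01
  Q: 0 + 1(26.01) = 26.01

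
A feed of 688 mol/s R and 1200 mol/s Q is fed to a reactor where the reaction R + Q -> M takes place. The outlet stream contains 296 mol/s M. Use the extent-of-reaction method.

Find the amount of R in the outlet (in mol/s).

392 mol/s

For M: n = n₀ + 1ξ → 296 = 0 + 1ξ, giving ξ = 296 mol/s.
Outlet amounts (n = n₀ + ν ξ):
  R: 688 − 1(296) = 392
  Q: 1200 − 1(296) = 904
  M: 0 + 1(296) = 296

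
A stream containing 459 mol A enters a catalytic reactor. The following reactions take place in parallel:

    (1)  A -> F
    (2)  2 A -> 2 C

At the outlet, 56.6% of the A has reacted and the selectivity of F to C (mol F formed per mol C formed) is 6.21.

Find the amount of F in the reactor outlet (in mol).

224 mol

Conversion of A: A consumed = 0.566 × 459 = 259.8 mol = 1ξ₁ + 2ξ₂.
Selectivity: 1ξ₁ / (2ξ₂) = 6.21 → ξ₁ = 12.42 ξ₂.
Substitute: (1·12.42 + 2) ξ₂ = 259.8 → ξ₂ = 18.02 mol, ξ₁ = 223.8 mol.
Outlet amounts (n = n₀ + Σ ν·ξ):
  A: 459 − 1(223.8) − 2(18.02) = 199.2
  F: 0 + 1(223.8) = 223.8
  C: 0 + 2(18.02) = 36.03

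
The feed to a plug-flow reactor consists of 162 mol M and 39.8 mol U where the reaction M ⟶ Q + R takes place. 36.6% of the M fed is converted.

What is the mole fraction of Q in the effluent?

M reacted = 0.366 × 162 = 59.29 mol; ν_M = −1, so ξ = 59.29/1 = 59.29 mol.
Outlet amounts (n = n₀ + ν ξ):
  M: 162 − 1(59.29) = 102.7
  Q: 0 + 1(59.29) = 59.29
  R: 0 + 1(59.29) = 59.29
  U: 39.8 (inert)
Total out = 261.1 mol; y_Q = 59.29 / 261.1 = 0.2271.

0.227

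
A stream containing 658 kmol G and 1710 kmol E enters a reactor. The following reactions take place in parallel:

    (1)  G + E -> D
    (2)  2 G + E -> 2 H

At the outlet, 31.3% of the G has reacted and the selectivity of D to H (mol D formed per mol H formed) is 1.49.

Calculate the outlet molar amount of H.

82.7 kmol

Conversion of G: G consumed = 0.313 × 658 = 206 kmol = 1ξ₁ + 2ξ₂.
Selectivity: 1ξ₁ / (2ξ₂) = 1.49 → ξ₁ = 2.98 ξ₂.
Substitute: (1·2.98 + 2) ξ₂ = 206 → ξ₂ = 41.36 kmol, ξ₁ = 123.2 kmol.
Outlet amounts (n = n₀ + Σ ν·ξ):
  G: 658 − 1(123.2) − 2(41.36) = 452
  E: 1710 − 1(123.2) − 1(41.36) = 1545
  D: 0 + 1(123.2) = 123.2
  H: 0 + 2(41.36) = 82.71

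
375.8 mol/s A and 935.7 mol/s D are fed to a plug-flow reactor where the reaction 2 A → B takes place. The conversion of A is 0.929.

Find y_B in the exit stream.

0.154

A reacted = 0.929 × 375.8 = 349.1 mol/s; ν_A = −2, so ξ = 349.1/2 = 174.6 mol/s.
Outlet amounts (n = n₀ + ν ξ):
  A: 375.8 − 2(174.6) = 26.68
  B: 0 + 1(174.6) = 174.6
  D: 935.7 (inert)
Total out = 1137 mol/s; y_B = 174.6 / 1137 = 0.1535.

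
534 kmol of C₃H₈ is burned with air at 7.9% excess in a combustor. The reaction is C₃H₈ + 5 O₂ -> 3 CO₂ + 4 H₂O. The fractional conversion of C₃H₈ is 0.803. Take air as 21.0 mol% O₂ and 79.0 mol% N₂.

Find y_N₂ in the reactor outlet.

0.738

Stoichiometric O₂ = 5 × 534 = 2670 kmol; O₂ fed = 2670 × 1.079 = 2881 kmol.
N₂ fed = 2881 × 79/21 = 10840 kmol.
Fuel reacted = 0.803 × 534 → ξ = 428.8 kmol.
Outlet (n = n₀ + ν ξ):
  C₃H₈: 534 − 1(428.8) = 105.2
  O₂: 2881 − 5(428.8) = 736.9
  N₂: 10840 (inert)
  CO₂: 0 + 3(428.8) = 1286
  H₂O: 0 + 4(428.8) = 1715
Total out = 14680 kmol; y_N₂ = 10840 / 14680 = 0.7382.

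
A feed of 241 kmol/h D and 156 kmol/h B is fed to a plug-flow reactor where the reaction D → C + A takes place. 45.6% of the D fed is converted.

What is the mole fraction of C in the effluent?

0.217

D reacted = 0.456 × 241 = 109.9 kmol/h; ν_D = −1, so ξ = 109.9/1 = 109.9 kmol/h.
Outlet amounts (n = n₀ + ν ξ):
  D: 241 − 1(109.9) = 131.1
  C: 0 + 1(109.9) = 109.9
  A: 0 + 1(109.9) = 109.9
  B: 156 (inert)
Total out = 506.9 kmol/h; y_C = 109.9 / 506.9 = 0.2168.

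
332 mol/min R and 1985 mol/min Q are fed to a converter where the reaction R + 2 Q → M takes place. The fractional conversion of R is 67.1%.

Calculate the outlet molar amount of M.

223 mol/min

R reacted = 0.671 × 332 = 222.8 mol/min; ν_R = −1, so ξ = 222.8/1 = 222.8 mol/min.
Outlet amounts (n = n₀ + ν ξ):
  R: 332 − 1(222.8) = 109.2
  Q: 1985 − 2(222.8) = 1539
  M: 0 + 1(222.8) = 222.8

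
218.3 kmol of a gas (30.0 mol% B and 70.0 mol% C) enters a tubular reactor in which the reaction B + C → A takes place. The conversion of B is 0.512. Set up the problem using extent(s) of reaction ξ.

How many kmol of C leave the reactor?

119 kmol

B reacted = 0.512 × 65.49 = 33.53 kmol; ν_B = −1, so ξ = 33.53/1 = 33.53 kmol.
Outlet amounts (n = n₀ + ν ξ):
  B: 65.49 − 1(33.53) = 31.96
  C: 152.8 − 1(33.53) = 119.3
  A: 0 + 1(33.53) = 33.53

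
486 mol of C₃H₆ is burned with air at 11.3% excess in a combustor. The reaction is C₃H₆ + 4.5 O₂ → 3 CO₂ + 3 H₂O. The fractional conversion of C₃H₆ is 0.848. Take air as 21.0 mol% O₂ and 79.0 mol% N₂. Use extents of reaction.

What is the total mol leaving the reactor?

12300 mol

Stoichiometric O₂ = 4.5 × 486 = 2187 mol; O₂ fed = 2187 × 1.113 = 2434 mol.
N₂ fed = 2434 × 79/21 = 9157 mol.
Fuel reacted = 0.848 × 486 → ξ = 412.1 mol.
Outlet (n = n₀ + ν ξ):
  C₃H₆: 486 − 1(412.1) = 73.87
  O₂: 2434 − 4.5(412.1) = 579.6
  N₂: 9157 (inert)
  CO₂: 0 + 3(412.1) = 1236
  H₂O: 0 + 3(412.1) = 1236
Total out = 73.87 + 579.6 + 9157 + 1236 + 1236 = 12280 mol.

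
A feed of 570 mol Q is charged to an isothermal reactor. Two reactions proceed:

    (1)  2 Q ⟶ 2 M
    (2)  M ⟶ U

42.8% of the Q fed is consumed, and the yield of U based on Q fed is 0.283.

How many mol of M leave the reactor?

Conversion of Q: Q consumed = 2ξ₁ = 0.428 × 570 → ξ₁ = 122 mol.
Yield of U: 1ξ₂ / 570 = 0.283 → ξ₂ = 161.3 mol.
Outlet amounts (n = n₀ + Σ ν·ξ):
  Q: 570 − 2(122) = 326
  M: 0 + 2(122) − 1(161.3) = 82.65
  U: 0 + 1(161.3) = 161.3

82.7 mol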